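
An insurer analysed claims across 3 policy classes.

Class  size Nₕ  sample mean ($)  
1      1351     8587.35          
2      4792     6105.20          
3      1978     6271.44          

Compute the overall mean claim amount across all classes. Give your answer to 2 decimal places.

x̄_st = (Σ Nₕx̄ₕ) / (Σ Nₕ) = (1351·8587.35 + 4792·6105.20 + 1978·6271.44) / 8121
= 53262536.57 / 8121 = 6558.6180... → 6558.62.

6558.62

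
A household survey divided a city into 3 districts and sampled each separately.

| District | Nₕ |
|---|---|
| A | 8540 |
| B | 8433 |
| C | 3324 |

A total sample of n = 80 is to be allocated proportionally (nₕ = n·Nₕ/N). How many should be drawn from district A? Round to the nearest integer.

34

N = 8540 + 8433 + 3324 = 20297.
n_A = 80·8540/20297 = 33.660... → 34.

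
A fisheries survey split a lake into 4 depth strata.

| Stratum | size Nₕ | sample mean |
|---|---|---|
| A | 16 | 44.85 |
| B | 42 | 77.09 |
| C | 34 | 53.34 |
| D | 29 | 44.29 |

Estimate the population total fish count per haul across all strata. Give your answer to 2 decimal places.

Estimate total by summing Nₕ·x̄ₕ over strata.
16·44.85 + 42·77.09 + 34·53.34 + 29·44.29 = 717.6 + 3237.78 + 1813.56 + 1284.41 = 7053.35.

7053.35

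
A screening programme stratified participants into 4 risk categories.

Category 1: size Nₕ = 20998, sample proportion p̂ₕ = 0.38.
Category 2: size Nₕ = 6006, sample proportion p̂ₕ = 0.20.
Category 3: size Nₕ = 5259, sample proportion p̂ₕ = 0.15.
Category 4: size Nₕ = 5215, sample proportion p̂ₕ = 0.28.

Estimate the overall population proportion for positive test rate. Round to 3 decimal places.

Wₕ = Nₕ/N with N = 37478: 0.5603, 0.1603, 0.1403, 0.1391.
p̂_st = 0.5603·0.38 + 0.1603·0.20 + 0.1403·0.15 + 0.1391·0.28 ≈ 0.30497... → 0.305.

0.305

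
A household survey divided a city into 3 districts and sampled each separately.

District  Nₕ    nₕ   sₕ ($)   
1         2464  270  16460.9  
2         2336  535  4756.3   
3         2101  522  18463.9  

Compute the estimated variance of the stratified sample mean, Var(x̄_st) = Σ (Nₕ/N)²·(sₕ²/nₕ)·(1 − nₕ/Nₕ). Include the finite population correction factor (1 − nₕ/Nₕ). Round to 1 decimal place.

163149.3

N = 6901; Wₕ = Nₕ/N.
district 1: (2464/6901)²·16460.9²/270·(1 − 270/2464) = 113919.1303
district 2: (2336/6901)²·4756.3²/535·(1 − 535/2336) = 3735.4867
district 3: (2101/6901)²·18463.9²/522·(1 − 522/2101) = 45494.6683
Sum = 163149.2854 → 163149.3.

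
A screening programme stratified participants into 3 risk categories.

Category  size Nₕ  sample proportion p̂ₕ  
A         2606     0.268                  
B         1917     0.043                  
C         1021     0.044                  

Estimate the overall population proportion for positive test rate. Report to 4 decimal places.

Wₕ = Nₕ/N with N = 5544: 0.4701, 0.3458, 0.1842.
p̂_st = 0.4701·0.268 + 0.3458·0.043 + 0.1842·0.044 ≈ 0.148947... → 0.1489.

0.1489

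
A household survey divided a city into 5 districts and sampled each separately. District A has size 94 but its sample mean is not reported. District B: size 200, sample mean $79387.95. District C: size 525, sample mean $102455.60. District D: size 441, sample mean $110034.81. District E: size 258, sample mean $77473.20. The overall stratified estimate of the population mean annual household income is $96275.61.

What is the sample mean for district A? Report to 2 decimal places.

84746.37

Σ Nₕx̄ₕ = N·μ, so 94·x̄_A = 1518·96275.61 − (200·79387.95 + 525·102455.60 + 441·110034.81 + 258·77473.20).
= 146146375.98 − 138180216.81 = 7966159.17.
x̄_A = 7966159.17 / 94 = 84746.3741... → 84746.37.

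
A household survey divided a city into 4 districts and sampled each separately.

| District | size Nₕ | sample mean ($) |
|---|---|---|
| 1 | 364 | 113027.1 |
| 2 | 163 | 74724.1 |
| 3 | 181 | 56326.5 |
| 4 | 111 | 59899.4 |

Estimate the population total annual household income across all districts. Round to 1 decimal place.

1: 364·113027.1 = 41141864.4
2: 163·74724.1 = 12180028.3
3: 181·56326.5 = 10195096.5
4: 111·59899.4 = 6648833.4
τ̂ = Σ Nₕx̄ₕ = 70165822.6.

70165822.6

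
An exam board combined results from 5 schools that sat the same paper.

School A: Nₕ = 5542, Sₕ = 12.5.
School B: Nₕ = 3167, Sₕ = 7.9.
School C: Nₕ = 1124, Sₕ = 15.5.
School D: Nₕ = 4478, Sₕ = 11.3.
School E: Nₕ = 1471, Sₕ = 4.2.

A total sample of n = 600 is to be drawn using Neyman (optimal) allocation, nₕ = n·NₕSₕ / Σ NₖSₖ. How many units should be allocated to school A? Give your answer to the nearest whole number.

247

A: NₕSₕ = 5542·12.5 = 69275
B: NₕSₕ = 3167·7.9 = 25019.3
C: NₕSₕ = 1124·15.5 = 17422
D: NₕSₕ = 4478·11.3 = 50601.4
E: NₕSₕ = 1471·4.2 = 6178.2
Σ NₕSₕ = 168495.9.
n_A = 600·69275/168495.9 = 246.683... → 247.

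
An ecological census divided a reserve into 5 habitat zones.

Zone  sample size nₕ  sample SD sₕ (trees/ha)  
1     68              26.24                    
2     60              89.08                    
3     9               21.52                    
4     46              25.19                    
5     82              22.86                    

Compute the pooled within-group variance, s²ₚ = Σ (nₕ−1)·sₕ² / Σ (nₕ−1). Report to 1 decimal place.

2265.0

1: (68−1)·26.24² = 67·688.5376 = 46132.0192
2: (60−1)·89.08² = 59·7935.2464 = 468179.5376
3: (9−1)·21.52² = 8·463.1104 = 3704.8832
4: (46−1)·25.19² = 45·634.5361 = 28554.1245
5: (82−1)·22.86² = 81·522.5796 = 42328.9476
Numerator = 588899.5121; denominator = Σ(nₕ−1) = 260.
s²ₚ = 588899.5121/260 = 2264.998... → 2265.0.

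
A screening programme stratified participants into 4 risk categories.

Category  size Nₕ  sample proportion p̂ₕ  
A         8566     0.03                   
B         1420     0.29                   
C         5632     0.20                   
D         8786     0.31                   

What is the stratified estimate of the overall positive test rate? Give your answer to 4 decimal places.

Wₕ = Nₕ/N with N = 24404: 0.3510, 0.0582, 0.2308, 0.3600.
p̂_st = 0.3510·0.03 + 0.0582·0.29 + 0.2308·0.20 + 0.3600·0.31 ≈ 0.185168... → 0.1852.

0.1852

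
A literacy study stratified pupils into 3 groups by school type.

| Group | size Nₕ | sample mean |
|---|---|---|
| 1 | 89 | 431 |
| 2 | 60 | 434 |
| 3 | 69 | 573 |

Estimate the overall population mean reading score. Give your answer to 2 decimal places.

476.77

x̄_st = (Σ Nₕx̄ₕ) / (Σ Nₕ) = (89·431 + 60·434 + 69·573) / 218
= 103936 / 218 = 476.7706... → 476.77.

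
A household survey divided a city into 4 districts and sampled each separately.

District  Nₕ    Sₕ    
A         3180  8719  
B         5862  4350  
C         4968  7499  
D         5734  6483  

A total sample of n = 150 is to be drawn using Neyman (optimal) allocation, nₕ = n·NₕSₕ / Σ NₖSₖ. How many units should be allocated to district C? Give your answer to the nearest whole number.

Σ NₕSₕ = 3180·8719 + 5862·4350 + 4968·7499 + 5734·6483 = 127654674.
Share for C: 37255032/127654674 = 0.29184.
n_C = 150 × 0.29184 = 43.776... → 44.

44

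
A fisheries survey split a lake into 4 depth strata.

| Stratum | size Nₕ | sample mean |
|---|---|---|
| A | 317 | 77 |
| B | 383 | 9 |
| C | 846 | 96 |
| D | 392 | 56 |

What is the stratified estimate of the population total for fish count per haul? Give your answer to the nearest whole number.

131024

A: 317·77 = 24409
B: 383·9 = 3447
C: 846·96 = 81216
D: 392·56 = 21952
τ̂ = Σ Nₕx̄ₕ = 131024.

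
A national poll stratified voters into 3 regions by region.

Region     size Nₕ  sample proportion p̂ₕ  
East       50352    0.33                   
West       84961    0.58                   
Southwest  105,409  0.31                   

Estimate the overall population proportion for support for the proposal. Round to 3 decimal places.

0.409

N = 50352 + 84961 + 105409 = 240722.
Overall proportion = Σ (Nₕ/N)·p̂ₕ.
Σ Nₕp̂ₕ = 16616.16 + 49277.38 + 32676.79 = 98570.33.
98570.33 / 240722 = 0.40948... → 0.409.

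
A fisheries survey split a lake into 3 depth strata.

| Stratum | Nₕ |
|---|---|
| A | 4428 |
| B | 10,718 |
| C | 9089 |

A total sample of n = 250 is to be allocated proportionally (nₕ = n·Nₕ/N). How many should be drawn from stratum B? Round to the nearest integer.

N = 4428 + 10718 + 9089 = 24235.
n_B = 250·10718/24235 = 110.563... → 111.

111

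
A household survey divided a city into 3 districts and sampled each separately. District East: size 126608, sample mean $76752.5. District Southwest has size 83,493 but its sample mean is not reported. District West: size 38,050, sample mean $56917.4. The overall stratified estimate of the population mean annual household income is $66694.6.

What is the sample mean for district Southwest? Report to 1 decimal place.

N = 126608 + 83493 + 38050 = 248151.
Overall total = μ·N = 66694.6·248151 = 16550331684.6.
Subtract the known strata: 126608·76752.5 + 38050·56917.4 = 11883187590.
Remaining total for district Southwest: 16550331684.6 − 11883187590 = 4667144094.6.
Divide by its size: 4667144094.6 / 83493 = 55898.627... → 55898.6.

55898.6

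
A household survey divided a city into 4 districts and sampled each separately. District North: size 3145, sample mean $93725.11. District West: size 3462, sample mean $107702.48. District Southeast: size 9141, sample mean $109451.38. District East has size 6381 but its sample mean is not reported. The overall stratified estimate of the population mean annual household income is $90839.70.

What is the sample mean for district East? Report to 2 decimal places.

Σ Nₕx̄ₕ = N·μ, so 6381·x̄_East = 22129·90839.70 − (3145·93725.11 + 3462·107702.48 + 9141·109451.38).
= 2010191721.3 − 1668126521.29 = 342065200.01.
x̄_East = 342065200.01 / 6381 = 53606.8328... → 53606.83.

53606.83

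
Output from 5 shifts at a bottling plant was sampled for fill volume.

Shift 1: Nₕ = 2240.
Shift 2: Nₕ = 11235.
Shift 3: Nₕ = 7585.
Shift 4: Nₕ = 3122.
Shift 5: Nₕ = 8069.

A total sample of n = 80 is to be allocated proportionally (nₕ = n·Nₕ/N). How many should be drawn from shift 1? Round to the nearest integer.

6

Share of shift 1 = 2240/32251 = 0.06946.
Allocate 80 × 0.06946 = 5.556... → 6.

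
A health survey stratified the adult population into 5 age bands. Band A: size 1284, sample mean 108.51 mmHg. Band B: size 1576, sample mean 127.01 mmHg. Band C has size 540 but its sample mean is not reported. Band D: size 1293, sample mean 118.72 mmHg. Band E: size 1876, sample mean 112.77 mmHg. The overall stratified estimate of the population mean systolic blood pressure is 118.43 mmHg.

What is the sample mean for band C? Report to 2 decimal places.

135.95

N = 1284 + 1576 + 540 + 1293 + 1876 = 6569.
Overall total = μ·N = 118.43·6569 = 777966.67.
Subtract the known strata: 1284·108.51 + 1576·127.01 + 1293·118.72 + 1876·112.77 = 704556.08.
Remaining total for band C: 777966.67 − 704556.08 = 73410.59.
Divide by its size: 73410.59 / 540 = 135.9455... → 135.95.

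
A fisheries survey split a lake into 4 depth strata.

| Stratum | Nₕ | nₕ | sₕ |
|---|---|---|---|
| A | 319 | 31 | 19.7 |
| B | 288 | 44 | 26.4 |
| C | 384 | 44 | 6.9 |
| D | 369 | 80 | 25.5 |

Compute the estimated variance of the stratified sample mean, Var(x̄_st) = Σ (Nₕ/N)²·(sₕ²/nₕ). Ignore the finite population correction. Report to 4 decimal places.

2.0837

N = 1360. Term for each stratum: Wₕ²sₕ²/nₕ.
Var(x̄_st) = 0.6887701 + 0.7103336 + 0.0862641 + 0.5983638 = 2.0837316 → 2.0837.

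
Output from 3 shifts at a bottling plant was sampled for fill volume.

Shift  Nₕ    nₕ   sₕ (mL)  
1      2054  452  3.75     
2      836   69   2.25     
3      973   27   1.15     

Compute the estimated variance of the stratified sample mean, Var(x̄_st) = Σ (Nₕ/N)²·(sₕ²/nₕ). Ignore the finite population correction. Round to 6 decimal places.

0.015339

N = 3863; Wₕ = Nₕ/N.
shift 1: (2054/3863)²·3.75²/452 = 0.008795804
shift 2: (836/3863)²·2.25²/69 = 0.003436205
shift 3: (973/3863)²·1.15²/27 = 0.003107479
Sum = 0.015339488 → 0.015339.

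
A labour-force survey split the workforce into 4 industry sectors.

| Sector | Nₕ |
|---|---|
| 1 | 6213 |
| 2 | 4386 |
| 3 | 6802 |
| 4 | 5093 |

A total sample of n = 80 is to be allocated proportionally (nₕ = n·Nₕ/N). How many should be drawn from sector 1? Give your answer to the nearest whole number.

22

N = 6213 + 4386 + 6802 + 5093 = 22494.
n_1 = 80·6213/22494 = 22.097... → 22.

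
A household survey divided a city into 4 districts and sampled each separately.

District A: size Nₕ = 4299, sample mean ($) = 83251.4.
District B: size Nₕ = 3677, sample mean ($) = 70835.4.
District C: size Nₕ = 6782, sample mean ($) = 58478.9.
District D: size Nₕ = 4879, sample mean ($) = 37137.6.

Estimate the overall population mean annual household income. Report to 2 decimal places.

x̄_st = (Σ Nₕx̄ₕ) / (Σ Nₕ) = (4299·83251.4 + 3677·70835.4 + 6782·58478.9 + 4879·37137.6) / 19637
= 1196157784.6 / 19637 = 60913.4687... → 60913.47.

60913.47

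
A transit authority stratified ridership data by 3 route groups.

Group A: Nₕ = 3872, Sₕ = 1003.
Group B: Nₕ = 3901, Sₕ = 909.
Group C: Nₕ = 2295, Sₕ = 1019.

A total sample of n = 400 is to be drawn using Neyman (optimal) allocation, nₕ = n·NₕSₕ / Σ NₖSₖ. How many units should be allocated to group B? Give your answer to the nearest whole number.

145

Σ NₕSₕ = 3872·1003 + 3901·909 + 2295·1019 = 9768230.
Share for B: 3546009/9768230 = 0.36301.
n_B = 400 × 0.36301 = 145.206... → 145.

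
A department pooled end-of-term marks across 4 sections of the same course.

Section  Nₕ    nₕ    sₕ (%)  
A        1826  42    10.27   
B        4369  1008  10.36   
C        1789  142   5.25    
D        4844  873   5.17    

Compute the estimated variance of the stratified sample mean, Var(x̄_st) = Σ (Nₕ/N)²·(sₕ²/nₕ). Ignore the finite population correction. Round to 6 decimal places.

0.071375

N = 12828; Wₕ = Nₕ/N.
section A: (1826/12828)²·10.27²/42 = 0.050883297
section B: (4369/12828)²·10.36²/1008 = 0.012351087
section C: (1789/12828)²·5.25²/142 = 0.003775140
section D: (4844/12828)²·5.17²/873 = 0.004365733
Sum = 0.071375256 → 0.071375.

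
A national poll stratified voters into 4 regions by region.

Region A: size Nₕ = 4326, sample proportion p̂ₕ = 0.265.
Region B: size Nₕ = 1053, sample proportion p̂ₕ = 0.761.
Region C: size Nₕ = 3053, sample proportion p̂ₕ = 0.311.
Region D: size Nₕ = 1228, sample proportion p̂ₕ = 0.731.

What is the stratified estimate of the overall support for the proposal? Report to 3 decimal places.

N = 4326 + 1053 + 3053 + 1228 = 9660.
Overall proportion = Σ (Nₕ/N)·p̂ₕ.
Σ Nₕp̂ₕ = 1146.39 + 801.333 + 949.483 + 897.668 = 3794.874.
3794.874 / 9660 = 0.39284... → 0.393.

0.393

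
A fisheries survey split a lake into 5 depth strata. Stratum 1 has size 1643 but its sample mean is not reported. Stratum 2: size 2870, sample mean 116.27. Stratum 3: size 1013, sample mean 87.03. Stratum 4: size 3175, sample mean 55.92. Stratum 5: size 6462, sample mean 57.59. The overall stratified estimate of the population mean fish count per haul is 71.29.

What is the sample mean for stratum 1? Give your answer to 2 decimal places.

Σ Nₕx̄ₕ = N·μ, so 1643·x̄_1 = 15163·71.29 − (2870·116.27 + 1013·87.03 + 3175·55.92 + 6462·57.59).
= 1080970.27 − 971548.87 = 109421.4.
x̄_1 = 109421.4 / 1643 = 66.5985... → 66.60.

66.60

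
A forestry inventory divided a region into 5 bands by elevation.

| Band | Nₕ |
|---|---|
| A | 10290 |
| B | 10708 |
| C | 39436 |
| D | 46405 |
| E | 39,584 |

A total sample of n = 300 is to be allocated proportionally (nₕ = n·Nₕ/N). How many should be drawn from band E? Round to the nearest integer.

N = 10290 + 10708 + 39436 + 46405 + 39584 = 146423.
n_E = 300·39584/146423 = 81.102... → 81.

81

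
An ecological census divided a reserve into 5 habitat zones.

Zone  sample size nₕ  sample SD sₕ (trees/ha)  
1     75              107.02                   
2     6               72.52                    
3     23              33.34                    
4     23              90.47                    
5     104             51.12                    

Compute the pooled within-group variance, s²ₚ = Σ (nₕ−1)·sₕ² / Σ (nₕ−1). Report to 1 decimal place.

5962.5

1: (75−1)·107.02² = 74·11453.2804 = 847542.7496
2: (6−1)·72.52² = 5·5259.1504 = 26295.752
3: (23−1)·33.34² = 22·1111.5556 = 24454.2232
4: (23−1)·90.47² = 22·8184.8209 = 180066.0598
5: (104−1)·51.12² = 103·2613.2544 = 269165.2032
Numerator = 1347523.9878; denominator = Σ(nₕ−1) = 226.
s²ₚ = 1347523.9878/226 = 5962.496... → 5962.5.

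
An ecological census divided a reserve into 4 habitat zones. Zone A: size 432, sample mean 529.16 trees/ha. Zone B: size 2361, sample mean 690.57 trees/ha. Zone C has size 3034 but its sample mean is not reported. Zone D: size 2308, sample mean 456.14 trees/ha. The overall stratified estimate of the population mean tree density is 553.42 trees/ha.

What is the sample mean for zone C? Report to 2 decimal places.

524.15

N = 432 + 2361 + 3034 + 2308 = 8135.
Overall total = μ·N = 553.42·8135 = 4502071.7.
Subtract the known strata: 432·529.16 + 2361·690.57 + 2308·456.14 = 2911804.01.
Remaining total for zone C: 4502071.7 − 2911804.01 = 1590267.69.
Divide by its size: 1590267.69 / 3034 = 524.1489... → 524.15.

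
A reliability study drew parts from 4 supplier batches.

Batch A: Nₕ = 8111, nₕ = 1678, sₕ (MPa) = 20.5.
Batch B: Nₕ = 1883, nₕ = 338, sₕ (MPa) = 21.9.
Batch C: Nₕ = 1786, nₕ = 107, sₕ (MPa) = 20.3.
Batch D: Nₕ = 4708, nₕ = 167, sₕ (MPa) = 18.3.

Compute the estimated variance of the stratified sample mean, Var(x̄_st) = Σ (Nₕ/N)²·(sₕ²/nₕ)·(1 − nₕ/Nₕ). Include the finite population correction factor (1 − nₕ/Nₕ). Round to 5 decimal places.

0.26344

N = 16488. Term for each stratum: Wₕ²sₕ²/nₕ·(1−nₕ/Nₕ).
Var(x̄_st) = 0.04806930 + 0.01518499 + 0.04248195 + 0.15770218 = 0.26343842 → 0.26344.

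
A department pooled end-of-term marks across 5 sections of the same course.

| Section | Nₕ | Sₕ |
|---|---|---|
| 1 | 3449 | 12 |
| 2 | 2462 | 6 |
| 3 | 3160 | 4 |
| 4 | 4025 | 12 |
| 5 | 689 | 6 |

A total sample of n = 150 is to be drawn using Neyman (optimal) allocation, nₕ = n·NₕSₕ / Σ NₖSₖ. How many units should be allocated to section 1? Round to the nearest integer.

Σ NₕSₕ = 3449·12 + 2462·6 + 3160·4 + 4025·12 + 689·6 = 121234.
Share for 1: 41388/121234 = 0.34139.
n_1 = 150 × 0.34139 = 51.208... → 51.

51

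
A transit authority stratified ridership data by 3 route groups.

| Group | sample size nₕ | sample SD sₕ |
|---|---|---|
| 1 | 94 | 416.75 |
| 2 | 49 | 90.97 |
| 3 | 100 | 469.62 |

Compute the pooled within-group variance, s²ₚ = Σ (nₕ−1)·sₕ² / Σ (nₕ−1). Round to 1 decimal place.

1: (94−1)·416.75² = 93·173680.5625 = 16152292.3125
2: (49−1)·90.97² = 48·8275.5409 = 397225.9632
3: (100−1)·469.62² = 99·220542.9444 = 21833751.4956
Numerator = 38383269.7713; denominator = Σ(nₕ−1) = 240.
s²ₚ = 38383269.7713/240 = 159930.291... → 159930.3.

159930.3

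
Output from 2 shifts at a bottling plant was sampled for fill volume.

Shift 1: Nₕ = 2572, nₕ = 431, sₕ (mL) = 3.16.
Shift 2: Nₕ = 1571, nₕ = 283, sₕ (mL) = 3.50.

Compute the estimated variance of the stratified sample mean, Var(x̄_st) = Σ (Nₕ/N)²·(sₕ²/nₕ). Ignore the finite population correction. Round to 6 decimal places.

0.015153

N = 4143; Wₕ = Nₕ/N.
shift 1: (2572/4143)²·3.16²/431 = 0.008929126
shift 2: (1571/4143)²·3.50²/283 = 0.006224037
Sum = 0.015153163 → 0.015153.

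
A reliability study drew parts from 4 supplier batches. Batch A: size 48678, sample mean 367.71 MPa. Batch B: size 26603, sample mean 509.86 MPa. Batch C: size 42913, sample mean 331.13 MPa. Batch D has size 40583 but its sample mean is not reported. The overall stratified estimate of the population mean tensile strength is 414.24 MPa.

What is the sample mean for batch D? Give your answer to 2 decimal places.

495.25

N = 48678 + 26603 + 42913 + 40583 = 158777.
Overall total = μ·N = 414.24·158777 = 65771784.48.
Subtract the known strata: 48678·367.71 + 26603·509.86 + 42913·331.13 = 45672974.65.
Remaining total for batch D: 65771784.48 − 45672974.65 = 20098809.83.
Divide by its size: 20098809.83 / 40583 = 495.2519... → 495.25.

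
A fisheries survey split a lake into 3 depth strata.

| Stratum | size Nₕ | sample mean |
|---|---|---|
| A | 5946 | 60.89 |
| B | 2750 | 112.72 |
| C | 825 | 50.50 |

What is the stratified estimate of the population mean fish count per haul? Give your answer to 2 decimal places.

74.96

x̄_st = (Σ Nₕx̄ₕ) / (Σ Nₕ) = (5946·60.89 + 2750·112.72 + 825·50.50) / 9521
= 713694.44 / 9521 = 74.9600... → 74.96.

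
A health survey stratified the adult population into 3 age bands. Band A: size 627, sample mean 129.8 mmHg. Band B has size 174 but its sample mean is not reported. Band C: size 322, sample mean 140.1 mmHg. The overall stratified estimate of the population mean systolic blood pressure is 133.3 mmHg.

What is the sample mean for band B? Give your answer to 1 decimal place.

N = 627 + 174 + 322 = 1123.
Overall total = μ·N = 133.3·1123 = 149695.9.
Subtract the known strata: 627·129.8 + 322·140.1 = 126496.8.
Remaining total for band B: 149695.9 − 126496.8 = 23199.1.
Divide by its size: 23199.1 / 174 = 133.328... → 133.3.

133.3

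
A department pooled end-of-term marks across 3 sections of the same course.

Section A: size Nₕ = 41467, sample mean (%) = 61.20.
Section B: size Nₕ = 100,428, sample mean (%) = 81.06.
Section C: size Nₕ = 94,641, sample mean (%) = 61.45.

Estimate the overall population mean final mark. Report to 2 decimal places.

69.73

N = 41467 + 100428 + 94641 = 236536.
Overall mean = Σ (Nₕ/N)·x̄ₕ — weight by population share, not a simple average.
Σ Nₕx̄ₕ = 41467·61.20 + 100428·81.06 + 94641·61.45 = 2537780.4 + 8140693.68 + 5815689.45 = 16494163.53.
Divide by N: 16494163.53 / 236536 = 69.7321... → 69.73.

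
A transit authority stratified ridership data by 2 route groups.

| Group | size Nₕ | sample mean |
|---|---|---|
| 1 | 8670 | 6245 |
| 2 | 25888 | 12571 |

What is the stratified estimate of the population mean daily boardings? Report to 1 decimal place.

10983.9

N = 34558; weights Wₕ = Nₕ/N = (0.2509, 0.7491).
x̄_st = Σ Wₕ·x̄ₕ = 0.2509·6245 + 0.7491·12571 ≈ 10983.917...
→ 10983.9.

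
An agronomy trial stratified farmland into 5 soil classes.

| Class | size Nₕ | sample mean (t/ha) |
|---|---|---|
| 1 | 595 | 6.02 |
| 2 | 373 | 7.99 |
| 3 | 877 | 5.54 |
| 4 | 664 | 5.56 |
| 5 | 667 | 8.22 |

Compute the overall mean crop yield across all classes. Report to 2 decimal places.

N = 3176; weights Wₕ = Nₕ/N = (0.1873, 0.1174, 0.2761, 0.2091, 0.2100).
x̄_st = Σ Wₕ·x̄ₕ = 0.1873·6.02 + 0.1174·7.99 + 0.2761·5.54 + 0.2091·5.56 + 0.2100·8.22 ≈ 6.4847...
→ 6.48.

6.48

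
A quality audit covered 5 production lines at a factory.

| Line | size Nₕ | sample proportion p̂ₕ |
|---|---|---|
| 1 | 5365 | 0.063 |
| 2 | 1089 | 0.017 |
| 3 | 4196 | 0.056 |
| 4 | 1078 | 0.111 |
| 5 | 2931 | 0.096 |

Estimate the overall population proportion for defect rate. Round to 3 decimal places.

0.068

Wₕ = Nₕ/N with N = 14659: 0.3660, 0.0743, 0.2862, 0.0735, 0.1999.
p̂_st = 0.3660·0.063 + 0.0743·0.017 + 0.2862·0.056 + 0.0735·0.111 + 0.1999·0.096 ≈ 0.06771... → 0.068.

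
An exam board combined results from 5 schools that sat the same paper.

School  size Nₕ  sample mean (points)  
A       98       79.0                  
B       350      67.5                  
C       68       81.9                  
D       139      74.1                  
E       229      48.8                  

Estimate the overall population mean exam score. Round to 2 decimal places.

66.08

x̄_st = (Σ Nₕx̄ₕ) / (Σ Nₕ) = (98·79.0 + 350·67.5 + 68·81.9 + 139·74.1 + 229·48.8) / 884
= 58411.3 / 884 = 66.0761... → 66.08.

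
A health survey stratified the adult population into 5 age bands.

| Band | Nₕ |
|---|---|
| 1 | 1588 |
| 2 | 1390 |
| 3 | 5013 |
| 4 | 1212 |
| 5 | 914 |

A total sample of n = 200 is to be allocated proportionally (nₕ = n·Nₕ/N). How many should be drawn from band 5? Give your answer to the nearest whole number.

N = 1588 + 1390 + 5013 + 1212 + 914 = 10117.
n_5 = 200·914/10117 = 18.069... → 18.

18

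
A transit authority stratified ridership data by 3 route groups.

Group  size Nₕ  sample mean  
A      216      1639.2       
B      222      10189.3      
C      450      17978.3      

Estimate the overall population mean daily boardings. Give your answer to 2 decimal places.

12056.67

N = 216 + 222 + 450 = 888.
Weight each subgroup mean by Nₕ/N and sum.
Σ Nₕx̄ₕ = 216·1639.2 + 222·10189.3 + 450·17978.3 = 354067.2 + 2262024.6 + 8090235 = 10706326.8.
Divide by N: 10706326.8 / 888 = 12056.6743... → 12056.67.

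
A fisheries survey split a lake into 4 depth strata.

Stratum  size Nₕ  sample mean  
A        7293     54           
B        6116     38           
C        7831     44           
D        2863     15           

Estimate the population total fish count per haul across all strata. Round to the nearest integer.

A: 7293·54 = 393822
B: 6116·38 = 232408
C: 7831·44 = 344564
D: 2863·15 = 42945
τ̂ = Σ Nₕx̄ₕ = 1013739.

1013739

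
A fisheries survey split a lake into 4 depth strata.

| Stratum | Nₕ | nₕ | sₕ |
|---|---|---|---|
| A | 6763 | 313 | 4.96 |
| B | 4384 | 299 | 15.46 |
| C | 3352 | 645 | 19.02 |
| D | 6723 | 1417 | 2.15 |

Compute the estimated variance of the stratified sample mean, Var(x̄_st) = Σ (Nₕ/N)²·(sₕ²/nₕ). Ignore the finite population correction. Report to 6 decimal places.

N = 21222. Term for each stratum: Wₕ²sₕ²/nₕ.
Var(x̄_st) = 0.007982247 + 0.034112713 + 0.013992545 + 0.000327386 = 0.056414892 → 0.056415.

0.056415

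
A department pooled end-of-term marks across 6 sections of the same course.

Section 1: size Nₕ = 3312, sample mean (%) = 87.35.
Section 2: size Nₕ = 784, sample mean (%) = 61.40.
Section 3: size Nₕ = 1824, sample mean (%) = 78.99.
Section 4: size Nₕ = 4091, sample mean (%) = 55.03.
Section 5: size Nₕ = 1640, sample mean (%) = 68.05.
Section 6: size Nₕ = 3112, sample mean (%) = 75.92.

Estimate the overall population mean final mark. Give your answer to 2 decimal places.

N = 14763; weights Wₕ = Nₕ/N = (0.2243, 0.0531, 0.1236, 0.2771, 0.1111, 0.2108).
x̄_st = Σ Wₕ·x̄ₕ = 0.2243·87.35 + 0.0531·61.40 + 0.1236·78.99 + 0.2771·55.03 + 0.1111·68.05 + 0.2108·75.92 ≈ 71.4293...
→ 71.43.

71.43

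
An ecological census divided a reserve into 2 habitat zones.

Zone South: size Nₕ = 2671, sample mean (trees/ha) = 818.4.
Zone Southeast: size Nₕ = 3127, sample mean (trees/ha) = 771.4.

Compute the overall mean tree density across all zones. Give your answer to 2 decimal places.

793.05

x̄_st = (Σ Nₕx̄ₕ) / (Σ Nₕ) = (2671·818.4 + 3127·771.4) / 5798
= 4598114.2 / 5798 = 793.0518... → 793.05.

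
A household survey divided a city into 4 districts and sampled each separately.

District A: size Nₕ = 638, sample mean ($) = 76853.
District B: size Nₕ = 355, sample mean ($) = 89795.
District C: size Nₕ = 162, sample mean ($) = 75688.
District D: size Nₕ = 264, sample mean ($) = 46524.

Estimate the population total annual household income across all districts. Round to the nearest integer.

105453231

A: 638·76853 = 49032214
B: 355·89795 = 31877225
C: 162·75688 = 12261456
D: 264·46524 = 12282336
τ̂ = Σ Nₕx̄ₕ = 105453231.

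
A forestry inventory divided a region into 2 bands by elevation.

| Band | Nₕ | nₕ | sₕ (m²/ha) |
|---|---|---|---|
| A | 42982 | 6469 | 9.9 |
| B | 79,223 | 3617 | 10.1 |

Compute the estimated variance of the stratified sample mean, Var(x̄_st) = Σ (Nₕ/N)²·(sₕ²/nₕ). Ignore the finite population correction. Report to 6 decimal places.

0.013727

N = 122205; Wₕ = Nₕ/N.
band A: (42982/122205)²·9.9²/6469 = 0.001874254
band B: (79223/122205)²·10.1²/3617 = 0.011852743
Sum = 0.013726997 → 0.013727.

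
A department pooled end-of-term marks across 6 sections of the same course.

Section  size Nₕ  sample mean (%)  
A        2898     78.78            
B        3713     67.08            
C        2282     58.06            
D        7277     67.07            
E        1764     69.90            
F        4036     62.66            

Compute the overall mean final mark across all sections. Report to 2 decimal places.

N = 21970; weights Wₕ = Nₕ/N = (0.1319, 0.1690, 0.1039, 0.3312, 0.0803, 0.1837).
x̄_st = Σ Wₕ·x̄ₕ = 0.1319·78.78 + 0.1690·67.08 + 0.1039·58.06 + 0.3312·67.07 + 0.0803·69.90 + 0.1837·62.66 ≈ 67.0975...
→ 67.10.

67.10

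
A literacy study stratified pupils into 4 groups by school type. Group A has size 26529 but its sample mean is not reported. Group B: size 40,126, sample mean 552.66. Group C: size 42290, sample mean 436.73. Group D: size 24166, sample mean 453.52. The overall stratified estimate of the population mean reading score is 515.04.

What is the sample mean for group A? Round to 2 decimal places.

639.01

Σ Nₕx̄ₕ = N·μ, so 26529·x̄_A = 133111·515.04 − (40126·552.66 + 42290·436.73 + 24166·453.52).
= 68557489.44 − 51605111.18 = 16952378.26.
x̄_A = 16952378.26 / 26529 = 639.0131... → 639.01.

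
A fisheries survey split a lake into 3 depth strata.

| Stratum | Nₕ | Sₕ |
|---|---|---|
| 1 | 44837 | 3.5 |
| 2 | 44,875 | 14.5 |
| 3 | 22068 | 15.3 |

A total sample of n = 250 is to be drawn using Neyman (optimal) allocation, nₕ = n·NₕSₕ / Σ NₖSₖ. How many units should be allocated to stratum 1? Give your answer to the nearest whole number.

34

Σ NₕSₕ = 44837·3.5 + 44875·14.5 + 22068·15.3 = 1145257.4.
Share for 1: 156929.5/1145257.4 = 0.13703.
n_1 = 250 × 0.13703 = 34.256... → 34.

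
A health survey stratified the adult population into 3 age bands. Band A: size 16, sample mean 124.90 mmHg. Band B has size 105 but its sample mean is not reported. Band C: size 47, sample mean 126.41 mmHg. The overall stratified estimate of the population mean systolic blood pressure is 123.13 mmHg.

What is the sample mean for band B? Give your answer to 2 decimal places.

N = 16 + 105 + 47 = 168.
Overall total = μ·N = 123.13·168 = 20685.84.
Subtract the known strata: 16·124.90 + 47·126.41 = 7939.67.
Remaining total for band B: 20685.84 − 7939.67 = 12746.17.
Divide by its size: 12746.17 / 105 = 121.3921... → 121.39.

121.39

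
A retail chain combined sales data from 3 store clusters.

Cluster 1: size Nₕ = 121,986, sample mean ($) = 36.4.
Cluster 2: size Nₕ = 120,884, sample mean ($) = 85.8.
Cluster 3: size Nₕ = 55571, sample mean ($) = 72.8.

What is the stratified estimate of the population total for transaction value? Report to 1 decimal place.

1: 121986·36.4 = 4440290.4
2: 120884·85.8 = 10371847.2
3: 55571·72.8 = 4045568.8
τ̂ = Σ Nₕx̄ₕ = 18857706.4.

18857706.4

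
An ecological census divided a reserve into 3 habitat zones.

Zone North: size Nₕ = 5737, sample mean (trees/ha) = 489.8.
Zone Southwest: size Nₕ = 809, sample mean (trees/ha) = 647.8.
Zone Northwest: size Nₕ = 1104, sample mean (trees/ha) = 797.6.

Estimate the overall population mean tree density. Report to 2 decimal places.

N = 7650; weights Wₕ = Nₕ/N = (0.7499, 0.1058, 0.1443).
x̄_st = Σ Wₕ·x̄ₕ = 0.7499·489.8 + 0.1058·647.8 + 0.1443·797.6 ≈ 550.9285...
→ 550.93.

550.93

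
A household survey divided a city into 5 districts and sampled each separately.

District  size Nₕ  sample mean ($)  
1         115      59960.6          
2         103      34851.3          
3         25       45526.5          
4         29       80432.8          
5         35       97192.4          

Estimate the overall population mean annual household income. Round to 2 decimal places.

N = 307; weights Wₕ = Nₕ/N = (0.3746, 0.3355, 0.0814, 0.0945, 0.1140).
x̄_st = Σ Wₕ·x̄ₕ = 0.3746·59960.6 + 0.3355·34851.3 + 0.0814·45526.5 + 0.0945·80432.8 + 0.1140·97192.4 ≈ 56539.4156...
→ 56539.42.

56539.42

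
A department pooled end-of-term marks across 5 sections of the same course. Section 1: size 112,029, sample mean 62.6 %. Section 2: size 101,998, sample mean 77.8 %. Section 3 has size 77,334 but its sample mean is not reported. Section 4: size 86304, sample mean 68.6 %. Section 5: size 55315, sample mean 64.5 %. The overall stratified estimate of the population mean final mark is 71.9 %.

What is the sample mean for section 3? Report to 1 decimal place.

Σ Nₕx̄ₕ = N·μ, so 77334·x̄_3 = 432980·71.9 − (112029·62.6 + 101998·77.8 + 86304·68.6 + 55315·64.5).
= 31131262 − 24436731.7 = 6694530.3.
x̄_3 = 6694530.3 / 77334 = 86.566... → 86.6.

86.6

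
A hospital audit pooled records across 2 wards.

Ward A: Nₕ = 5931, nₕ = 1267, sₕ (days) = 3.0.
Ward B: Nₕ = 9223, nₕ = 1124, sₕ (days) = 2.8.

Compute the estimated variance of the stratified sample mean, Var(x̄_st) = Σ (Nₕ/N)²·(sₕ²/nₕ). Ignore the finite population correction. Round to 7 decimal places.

N = 15154. Term for each stratum: Wₕ²sₕ²/nₕ.
Var(x̄_st) = 0.0010880959 + 0.0025836852 = 0.0036717811 → 0.0036718.

0.0036718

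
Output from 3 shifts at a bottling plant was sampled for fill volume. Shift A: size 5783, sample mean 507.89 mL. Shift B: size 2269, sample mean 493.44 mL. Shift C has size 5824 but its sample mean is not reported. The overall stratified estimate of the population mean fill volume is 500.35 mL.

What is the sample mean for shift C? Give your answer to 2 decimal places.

495.56

Σ Nₕx̄ₕ = N·μ, so 5824·x̄_C = 13876·500.35 − (5783·507.89 + 2269·493.44).
= 6942856.6 − 4056743.23 = 2886113.37.
x̄_C = 2886113.37 / 5824 = 495.5552... → 495.56.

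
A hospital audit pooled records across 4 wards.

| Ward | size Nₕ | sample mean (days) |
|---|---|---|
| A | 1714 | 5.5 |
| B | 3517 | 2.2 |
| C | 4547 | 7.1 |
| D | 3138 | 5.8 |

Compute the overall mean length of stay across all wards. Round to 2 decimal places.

x̄_st = (Σ Nₕx̄ₕ) / (Σ Nₕ) = (1714·5.5 + 3517·2.2 + 4547·7.1 + 3138·5.8) / 12916
= 67648.5 / 12916 = 5.2376... → 5.24.

5.24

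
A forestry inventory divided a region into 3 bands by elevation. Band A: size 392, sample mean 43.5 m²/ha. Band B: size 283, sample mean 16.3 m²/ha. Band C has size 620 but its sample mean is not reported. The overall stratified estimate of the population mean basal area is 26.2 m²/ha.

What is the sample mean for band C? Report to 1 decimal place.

Σ Nₕx̄ₕ = N·μ, so 620·x̄_C = 1295·26.2 − (392·43.5 + 283·16.3).
= 33929 − 21664.9 = 12264.1.
x̄_C = 12264.1 / 620 = 19.781... → 19.8.

19.8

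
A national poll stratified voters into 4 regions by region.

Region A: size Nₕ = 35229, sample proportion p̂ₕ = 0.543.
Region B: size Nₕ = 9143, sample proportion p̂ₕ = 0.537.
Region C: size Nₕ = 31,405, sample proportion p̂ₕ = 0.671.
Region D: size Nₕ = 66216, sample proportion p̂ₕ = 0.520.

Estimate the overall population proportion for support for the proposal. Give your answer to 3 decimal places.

0.560

Wₕ = Nₕ/N with N = 141993: 0.2481, 0.0644, 0.2212, 0.4663.
p̂_st = 0.2481·0.543 + 0.0644·0.537 + 0.2212·0.671 + 0.4663·0.520 ≈ 0.56020... → 0.560.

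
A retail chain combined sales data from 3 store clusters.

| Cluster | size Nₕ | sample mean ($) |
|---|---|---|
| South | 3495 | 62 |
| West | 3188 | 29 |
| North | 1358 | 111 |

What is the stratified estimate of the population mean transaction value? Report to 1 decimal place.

57.2

N = 3495 + 3188 + 1358 = 8041.
The stratified mean weights each stratum mean by its population share Nₕ/N.
Σ Nₕx̄ₕ = 3495·62 + 3188·29 + 1358·111 = 216690 + 92452 + 150738 = 459880.
Divide by N: 459880 / 8041 = 57.192... → 57.2.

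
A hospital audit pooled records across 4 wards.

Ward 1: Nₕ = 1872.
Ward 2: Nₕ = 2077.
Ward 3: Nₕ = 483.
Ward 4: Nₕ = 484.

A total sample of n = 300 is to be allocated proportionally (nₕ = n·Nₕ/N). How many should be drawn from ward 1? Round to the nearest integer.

114

Share of ward 1 = 1872/4916 = 0.38080.
Allocate 300 × 0.38080 = 114.239... → 114.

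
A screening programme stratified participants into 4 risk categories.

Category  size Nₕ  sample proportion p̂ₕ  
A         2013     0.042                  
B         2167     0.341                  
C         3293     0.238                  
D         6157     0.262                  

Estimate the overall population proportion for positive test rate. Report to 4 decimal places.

Wₕ = Nₕ/N with N = 13630: 0.1477, 0.1590, 0.2416, 0.4517.
p̂_st = 0.1477·0.042 + 0.1590·0.341 + 0.2416·0.238 + 0.4517·0.262 ≈ 0.236270... → 0.2363.

0.2363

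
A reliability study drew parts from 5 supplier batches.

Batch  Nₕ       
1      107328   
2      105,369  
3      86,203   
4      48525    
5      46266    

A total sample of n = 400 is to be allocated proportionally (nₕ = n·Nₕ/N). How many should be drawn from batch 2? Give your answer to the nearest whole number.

107

N = 107328 + 105369 + 86203 + 48525 + 46266 = 393691.
n_2 = 400·105369/393691 = 107.058... → 107.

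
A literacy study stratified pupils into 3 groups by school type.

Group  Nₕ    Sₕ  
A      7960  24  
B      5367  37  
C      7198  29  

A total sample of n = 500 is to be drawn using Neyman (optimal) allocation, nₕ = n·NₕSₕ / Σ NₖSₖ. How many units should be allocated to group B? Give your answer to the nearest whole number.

166

A: NₕSₕ = 7960·24 = 191040
B: NₕSₕ = 5367·37 = 198579
C: NₕSₕ = 7198·29 = 208742
Σ NₕSₕ = 598361.
n_B = 500·198579/598361 = 165.936... → 166.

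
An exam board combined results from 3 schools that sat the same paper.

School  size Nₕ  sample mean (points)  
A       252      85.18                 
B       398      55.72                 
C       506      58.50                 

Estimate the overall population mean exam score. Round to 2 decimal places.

x̄_st = (Σ Nₕx̄ₕ) / (Σ Nₕ) = (252·85.18 + 398·55.72 + 506·58.50) / 1156
= 73242.92 / 1156 = 63.3589... → 63.36.

63.36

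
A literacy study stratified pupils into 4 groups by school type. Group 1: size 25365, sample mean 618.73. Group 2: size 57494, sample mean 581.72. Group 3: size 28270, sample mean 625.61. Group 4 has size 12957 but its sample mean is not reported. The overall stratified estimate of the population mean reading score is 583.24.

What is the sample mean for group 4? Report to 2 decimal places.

N = 25365 + 57494 + 28270 + 12957 = 124086.
Overall total = μ·N = 583.24·124086 = 72371918.64.
Subtract the known strata: 25365·618.73 + 57494·581.72 + 28270·625.61 = 66825490.83.
Remaining total for group 4: 72371918.64 − 66825490.83 = 5546427.81.
Divide by its size: 5546427.81 / 12957 = 428.0642... → 428.06.

428.06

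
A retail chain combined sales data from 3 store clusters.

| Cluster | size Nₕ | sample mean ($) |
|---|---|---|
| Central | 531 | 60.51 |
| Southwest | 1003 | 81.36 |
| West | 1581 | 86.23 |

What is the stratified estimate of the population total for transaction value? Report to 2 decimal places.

250064.52

Central: 531·60.51 = 32130.81
Southwest: 1003·81.36 = 81604.08
West: 1581·86.23 = 136329.63
τ̂ = Σ Nₕx̄ₕ = 250064.52.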